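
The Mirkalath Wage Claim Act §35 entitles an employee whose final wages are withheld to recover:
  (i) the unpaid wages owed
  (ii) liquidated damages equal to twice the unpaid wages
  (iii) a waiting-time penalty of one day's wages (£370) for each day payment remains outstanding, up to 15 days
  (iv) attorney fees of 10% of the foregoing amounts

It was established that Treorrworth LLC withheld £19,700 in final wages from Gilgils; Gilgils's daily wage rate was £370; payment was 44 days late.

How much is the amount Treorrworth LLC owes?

Doubled: 2 × £19,700 = £39,400
Penalty days: min(44, 15) = 15
Waiting-time penalty: 15 × £370 = £5,550
Subtotal: £19,700 + £39,400 + £5,550 = £64,650
Attorney fees: 10% of £64,650 = £6,465
Total award: £64,650 + £6,465 = £71,115

£71,115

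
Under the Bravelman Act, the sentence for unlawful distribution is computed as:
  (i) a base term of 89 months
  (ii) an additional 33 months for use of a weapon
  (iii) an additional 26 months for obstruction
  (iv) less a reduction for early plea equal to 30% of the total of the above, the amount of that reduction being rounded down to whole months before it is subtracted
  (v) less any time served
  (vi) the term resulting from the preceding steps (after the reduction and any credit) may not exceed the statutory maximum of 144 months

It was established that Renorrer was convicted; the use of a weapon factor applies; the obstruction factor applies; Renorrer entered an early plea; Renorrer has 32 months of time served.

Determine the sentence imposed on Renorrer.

Use of a weapon enhancement: +33 months
Obstruction enhancement: +26 months
Adjusted term: 89 months + 33 months + 26 months = 148 months
Early plea reduction: 30% of 148 months = 44 months (rounded down)
After reduction: 148 − 44 = 104 months
Less time served: 104 months − 32 months = 72 months
Cap at 144 months: 72 months is within the cap, no reduction.

72 months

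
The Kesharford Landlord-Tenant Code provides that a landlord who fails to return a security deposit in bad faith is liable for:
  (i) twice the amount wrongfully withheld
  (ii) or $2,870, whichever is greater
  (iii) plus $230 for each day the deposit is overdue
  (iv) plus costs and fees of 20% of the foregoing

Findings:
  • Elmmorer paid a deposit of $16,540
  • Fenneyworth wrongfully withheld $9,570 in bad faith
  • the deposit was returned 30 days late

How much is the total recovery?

Doubled: 2 × $9,570 = $19,140
Minimum $2,870: $19,140 meets the minimum, no increase.
Late-return penalty: 30 × $230 = $6,900
Damages plus late penalty: $19,140 + $6,900 = $26,040
Costs and fees: 20% of $26,040 = $5,208
Total recovery: $26,040 + $5,208 = $31,248

Recovery: $31,248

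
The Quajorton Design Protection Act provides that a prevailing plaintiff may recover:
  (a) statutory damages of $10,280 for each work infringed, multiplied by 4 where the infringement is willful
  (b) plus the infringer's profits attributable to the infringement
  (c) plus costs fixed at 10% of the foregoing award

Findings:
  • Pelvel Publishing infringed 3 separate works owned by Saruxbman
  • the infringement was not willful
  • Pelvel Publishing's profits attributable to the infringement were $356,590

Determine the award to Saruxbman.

$426,173

Statutory damages: 3 × $10,280 = $30,840
Infringement not willful: no ×4 enhancement.
Combined award: $30,840 + $356,590 = $387,430
Costs: 10% of $387,430 = $38,743
Award plus costs: $387,430 + $38,743 = $426,173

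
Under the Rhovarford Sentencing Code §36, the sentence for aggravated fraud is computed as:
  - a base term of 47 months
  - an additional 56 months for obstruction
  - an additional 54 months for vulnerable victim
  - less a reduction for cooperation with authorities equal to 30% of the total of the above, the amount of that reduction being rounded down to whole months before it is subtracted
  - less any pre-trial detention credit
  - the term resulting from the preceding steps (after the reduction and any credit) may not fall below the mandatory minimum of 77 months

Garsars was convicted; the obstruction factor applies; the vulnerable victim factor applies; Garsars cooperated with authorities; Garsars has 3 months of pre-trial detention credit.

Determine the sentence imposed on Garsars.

107 months

Obstruction enhancement: +56 months
Vulnerable victim enhancement: +54 months
Adjusted term: 47 months + 56 months + 54 months = 157 months
Cooperation with authorities reduction: 30% of 157 months = 47 months (rounded down)
After reduction: 157 − 47 = 110 months
Less pre-trial detention credit: 110 months − 3 months = 107 months
Minimum 77 months: 107 months meets the minimum, no increase.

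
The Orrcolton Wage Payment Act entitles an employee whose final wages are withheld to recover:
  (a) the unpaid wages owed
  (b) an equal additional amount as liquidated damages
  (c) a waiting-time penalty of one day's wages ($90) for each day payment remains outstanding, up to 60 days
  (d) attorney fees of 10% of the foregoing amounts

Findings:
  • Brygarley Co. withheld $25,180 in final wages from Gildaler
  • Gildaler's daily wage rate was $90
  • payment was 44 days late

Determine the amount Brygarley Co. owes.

$59,752

Liquidated damages (equal amount): $25,180
Penalty days: min(44, 60) = 44
Waiting-time penalty: 44 × $90 = $3,960
Subtotal: $25,180 + $25,180 + $3,960 = $54,320
Attorney fees: 10% of $54,320 = $5,432
Total award: $54,320 + $5,432 = $59,752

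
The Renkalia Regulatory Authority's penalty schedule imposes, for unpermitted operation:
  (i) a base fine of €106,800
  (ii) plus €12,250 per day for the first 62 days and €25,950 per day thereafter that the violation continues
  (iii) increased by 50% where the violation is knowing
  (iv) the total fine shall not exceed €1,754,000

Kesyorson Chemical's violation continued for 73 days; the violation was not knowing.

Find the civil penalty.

€1,151,750

First 62 days: 62 × €12,250 = €759,500
Remaining days: (73 − 62) × €25,950 = €285,450
Per-day component: €759,500 + €285,450 = €1,044,950
Base plus per-day: €106,800 + €1,044,950 = €1,151,750
The violation was not knowing: no 50% increase.
Cap at €1,754,000: €1,151,750 is within the cap, no reduction.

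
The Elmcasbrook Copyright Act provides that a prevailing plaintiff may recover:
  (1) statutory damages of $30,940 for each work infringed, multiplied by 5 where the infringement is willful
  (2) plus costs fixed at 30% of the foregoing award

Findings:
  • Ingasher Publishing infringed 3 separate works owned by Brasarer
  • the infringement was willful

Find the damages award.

$603,330

Statutory damages: 3 × $30,940 = $92,820
Multiplied by 5: 5 × $92,820 = $464,100
Costs: 30% of $464,100 = $139,230
Award plus costs: $464,100 + $139,230 = $603,330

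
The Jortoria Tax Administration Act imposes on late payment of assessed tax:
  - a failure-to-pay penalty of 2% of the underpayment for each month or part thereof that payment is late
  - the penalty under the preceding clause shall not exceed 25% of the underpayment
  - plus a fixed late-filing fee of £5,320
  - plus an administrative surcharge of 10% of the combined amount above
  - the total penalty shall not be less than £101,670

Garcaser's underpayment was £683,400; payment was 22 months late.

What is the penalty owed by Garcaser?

Accrued rate: 2% × 22 = 44%, capped at 25% → 25%
Failure-to-pay penalty: 25% of £683,400 = £170,850
Penalty before surcharge: £170,850 + £5,320 = £176,170
Administrative surcharge: 10% of £176,170 = £17,617
Total penalty: £176,170 + £17,617 = £193,787
Minimum £101,670: £193,787 meets the minimum, no increase.

£193,787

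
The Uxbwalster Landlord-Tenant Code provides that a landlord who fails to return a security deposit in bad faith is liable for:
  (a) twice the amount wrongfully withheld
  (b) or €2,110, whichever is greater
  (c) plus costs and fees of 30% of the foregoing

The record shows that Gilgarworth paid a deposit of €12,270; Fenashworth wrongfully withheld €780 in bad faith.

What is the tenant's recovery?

Doubled: 2 × €780 = €1,560
Minimum €2,110: €1,560 is below the minimum → €2,110
Costs and fees: 30% of €2,110 = €633
Total recovery: €2,110 + €633 = €2,743

€2,743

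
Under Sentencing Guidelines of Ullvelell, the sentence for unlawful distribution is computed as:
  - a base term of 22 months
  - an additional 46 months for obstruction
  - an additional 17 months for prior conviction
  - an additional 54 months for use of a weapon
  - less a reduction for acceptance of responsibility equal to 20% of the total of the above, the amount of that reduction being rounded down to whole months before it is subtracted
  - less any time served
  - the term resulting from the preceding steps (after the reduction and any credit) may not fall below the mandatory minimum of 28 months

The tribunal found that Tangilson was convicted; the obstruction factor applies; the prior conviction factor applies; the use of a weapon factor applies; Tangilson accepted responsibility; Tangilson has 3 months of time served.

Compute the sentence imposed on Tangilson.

Sentence: 109 months

Obstruction enhancement: +46 months
Prior conviction enhancement: +17 months
Use of a weapon enhancement: +54 months
Adjusted term: 22 months + 46 months + 17 months + 54 months = 139 months
Acceptance of responsibility reduction: 20% of 139 months = 27 months (rounded down)
After reduction: 139 − 27 = 112 months
Less time served: 112 months − 3 months = 109 months
Minimum 28 months: 109 months meets the minimum, no increase.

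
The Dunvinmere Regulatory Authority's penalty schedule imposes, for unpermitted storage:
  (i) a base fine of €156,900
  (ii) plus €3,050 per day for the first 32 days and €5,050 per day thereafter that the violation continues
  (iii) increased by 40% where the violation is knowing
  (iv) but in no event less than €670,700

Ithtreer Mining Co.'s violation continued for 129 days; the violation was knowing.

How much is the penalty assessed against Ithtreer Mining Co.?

€1,042,090

First 32 days: 32 × €3,050 = €97,600
Remaining days: (129 − 32) × €5,050 = €489,850
Per-day component: €97,600 + €489,850 = €587,450
Base plus per-day: €156,900 + €587,450 = €744,350
Enhancement: 40% of €744,350 = €297,740
Enhanced fine: €744,350 + €297,740 = €1,042,090
Minimum €670,700: €1,042,090 meets the minimum, no increase.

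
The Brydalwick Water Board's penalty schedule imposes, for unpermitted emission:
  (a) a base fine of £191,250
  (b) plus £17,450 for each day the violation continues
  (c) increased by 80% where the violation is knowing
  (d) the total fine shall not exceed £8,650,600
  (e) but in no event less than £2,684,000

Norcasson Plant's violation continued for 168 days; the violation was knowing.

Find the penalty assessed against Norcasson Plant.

£5,621,130

Per-day component: 168 × £17,450 = £2,931,600
Base plus per-day: £191,250 + £2,931,600 = £3,122,850
Enhancement: 80% of £3,122,850 = £2,498,280
Enhanced fine: £3,122,850 + £2,498,280 = £5,621,130
Cap at £8,650,600: £5,621,130 is within the cap, no reduction.
Minimum £2,684,000: £5,621,130 meets the minimum, no increase.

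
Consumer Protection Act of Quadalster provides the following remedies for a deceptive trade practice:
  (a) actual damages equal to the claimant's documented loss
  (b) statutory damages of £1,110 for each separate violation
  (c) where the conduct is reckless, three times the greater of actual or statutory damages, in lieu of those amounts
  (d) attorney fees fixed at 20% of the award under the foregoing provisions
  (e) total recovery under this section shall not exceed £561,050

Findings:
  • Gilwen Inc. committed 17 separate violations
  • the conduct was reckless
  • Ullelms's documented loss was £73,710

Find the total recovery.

Statutory damages: 17 × £1,110 = £18,870
Greater of actual damages (£73,710) or statutory damages (£18,870): £73,710
Trebled: 3 × £73,710 = £221,130
Attorney fees: 20% of £221,130 = £44,226
Total before cap: £221,130 + £44,226 = £265,356
Cap at £561,050: £265,356 is within the cap, no reduction.

£265,356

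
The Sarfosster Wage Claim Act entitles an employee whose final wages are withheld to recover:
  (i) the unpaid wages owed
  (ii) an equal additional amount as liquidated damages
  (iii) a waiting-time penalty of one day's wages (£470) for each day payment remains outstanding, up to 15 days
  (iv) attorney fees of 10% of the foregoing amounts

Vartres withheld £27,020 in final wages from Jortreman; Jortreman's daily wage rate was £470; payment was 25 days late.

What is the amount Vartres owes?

Liquidated damages (equal amount): £27,020
Penalty days: min(25, 15) = 15
Waiting-time penalty: 15 × £470 = £7,050
Subtotal: £27,020 + £27,020 + £7,050 = £61,090
Attorney fees: 10% of £61,090 = £6,109
Total award: £61,090 + £6,109 = £67,199

Total award: £67,199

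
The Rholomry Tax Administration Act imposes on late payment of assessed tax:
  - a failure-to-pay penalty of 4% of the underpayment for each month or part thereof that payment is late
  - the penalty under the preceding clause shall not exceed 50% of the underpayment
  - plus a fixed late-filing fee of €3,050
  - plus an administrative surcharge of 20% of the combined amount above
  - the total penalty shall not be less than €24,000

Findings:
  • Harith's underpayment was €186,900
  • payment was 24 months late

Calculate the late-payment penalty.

Accrued rate: 4% × 24 = 96%, capped at 50% → 50%
Failure-to-pay penalty: 50% of €186,900 = €93,450
Penalty before surcharge: €93,450 + €3,050 = €96,500
Administrative surcharge: 20% of €96,500 = €19,300
Total penalty: €96,500 + €19,300 = €115,800
Minimum €24,000: €115,800 meets the minimum, no increase.

€115,800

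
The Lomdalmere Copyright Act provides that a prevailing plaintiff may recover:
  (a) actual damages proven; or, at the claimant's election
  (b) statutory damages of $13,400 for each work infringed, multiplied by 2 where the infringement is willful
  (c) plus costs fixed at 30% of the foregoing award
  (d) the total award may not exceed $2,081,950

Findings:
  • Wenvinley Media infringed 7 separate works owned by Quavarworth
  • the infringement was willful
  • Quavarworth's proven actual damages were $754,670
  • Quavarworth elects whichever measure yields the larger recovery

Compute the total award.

$981,071

Statutory damages: 7 × $13,400 = $93,800
Doubled: 2 × $93,800 = $187,600
Greater of actual damages ($754,670) or enhanced statutory damages ($187,600): $754,670
Costs: 30% of $754,670 = $226,401
Award plus costs: $754,670 + $226,401 = $981,071
Cap at $2,081,950: $981,071 is within the cap, no reduction.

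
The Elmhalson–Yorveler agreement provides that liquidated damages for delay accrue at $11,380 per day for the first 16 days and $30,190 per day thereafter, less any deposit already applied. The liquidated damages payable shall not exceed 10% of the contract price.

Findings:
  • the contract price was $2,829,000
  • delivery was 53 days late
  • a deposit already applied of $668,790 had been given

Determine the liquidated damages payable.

$282,900

First 16 days: 16 × $11,380 = $182,080
Remaining days: (53 − 16) × $30,190 = $1,117,030
Accrued per-day damages: $182,080 + $1,117,030 = $1,299,110
Less deposit already applied: $1,299,110 − $668,790 = $630,320
Cap: 10% of $2,829,000 = $282,900
Cap at $282,900: $630,320 exceeds the cap → $282,900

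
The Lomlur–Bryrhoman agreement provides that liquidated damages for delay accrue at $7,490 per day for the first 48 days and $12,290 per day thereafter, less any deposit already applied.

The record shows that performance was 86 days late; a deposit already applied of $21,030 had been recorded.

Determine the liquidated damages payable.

First 48 days: 48 × $7,490 = $359,520
Remaining days: (86 − 48) × $12,290 = $467,020
Accrued per-day damages: $359,520 + $467,020 = $826,540
Less deposit already applied: $826,540 − $21,030 = $805,510

$805,510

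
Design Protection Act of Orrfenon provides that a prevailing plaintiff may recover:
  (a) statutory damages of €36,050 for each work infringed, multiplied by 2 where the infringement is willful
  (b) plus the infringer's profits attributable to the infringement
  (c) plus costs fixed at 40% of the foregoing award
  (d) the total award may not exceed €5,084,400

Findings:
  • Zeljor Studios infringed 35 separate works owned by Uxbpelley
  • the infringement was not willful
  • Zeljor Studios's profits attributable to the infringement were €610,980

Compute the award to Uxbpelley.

Statutory damages: 35 × €36,050 = €1,261,750
Infringement not willful: no ×2 enhancement.
Combined award: €1,261,750 + €610,980 = €1,872,730
Costs: 40% of €1,872,730 = €749,092
Award plus costs: €1,872,730 + €749,092 = €2,621,822
Cap at €5,084,400: €2,621,822 is within the cap, no reduction.

€2,621,822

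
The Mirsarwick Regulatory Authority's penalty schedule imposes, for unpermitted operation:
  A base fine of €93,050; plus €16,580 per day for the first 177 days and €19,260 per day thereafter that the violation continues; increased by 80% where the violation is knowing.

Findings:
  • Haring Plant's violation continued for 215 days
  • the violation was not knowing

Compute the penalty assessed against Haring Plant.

€3,759,590

First 177 days: 177 × €16,580 = €2,934,660
Remaining days: (215 − 177) × €19,260 = €731,880
Per-day component: €2,934,660 + €731,880 = €3,666,540
Base plus per-day: €93,050 + €3,666,540 = €3,759,590
The violation was not knowing: no 80% increase.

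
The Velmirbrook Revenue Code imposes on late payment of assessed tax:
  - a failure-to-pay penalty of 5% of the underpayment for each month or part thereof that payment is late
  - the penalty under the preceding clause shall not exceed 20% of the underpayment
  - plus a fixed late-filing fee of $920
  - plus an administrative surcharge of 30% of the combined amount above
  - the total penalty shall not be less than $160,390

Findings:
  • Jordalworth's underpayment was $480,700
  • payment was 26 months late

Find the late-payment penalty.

Accrued rate: 5% × 26 = 130%, capped at 20% → 20%
Failure-to-pay penalty: 20% of $480,700 = $96,140
Penalty before surcharge: $96,140 + $920 = $97,060
Administrative surcharge: 30% of $97,060 = $29,118
Total penalty: $97,060 + $29,118 = $126,178
Minimum $160,390: $126,178 is below the minimum → $160,390

Penalty: $160,390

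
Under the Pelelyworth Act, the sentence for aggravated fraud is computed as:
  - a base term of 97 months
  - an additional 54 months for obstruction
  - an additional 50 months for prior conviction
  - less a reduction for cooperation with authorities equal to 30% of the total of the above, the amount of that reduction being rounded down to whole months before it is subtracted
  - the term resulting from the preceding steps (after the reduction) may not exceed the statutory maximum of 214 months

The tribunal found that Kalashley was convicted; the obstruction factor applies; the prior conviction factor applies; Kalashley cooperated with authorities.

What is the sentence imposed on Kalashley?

141 months

Obstruction enhancement: +54 months
Prior conviction enhancement: +50 months
Adjusted term: 97 months + 54 months + 50 months = 201 months
Cooperation with authorities reduction: 30% of 201 months = 60 months (rounded down)
After reduction: 201 − 60 = 141 months
Cap at 214 months: 141 months is within the cap, no reduction.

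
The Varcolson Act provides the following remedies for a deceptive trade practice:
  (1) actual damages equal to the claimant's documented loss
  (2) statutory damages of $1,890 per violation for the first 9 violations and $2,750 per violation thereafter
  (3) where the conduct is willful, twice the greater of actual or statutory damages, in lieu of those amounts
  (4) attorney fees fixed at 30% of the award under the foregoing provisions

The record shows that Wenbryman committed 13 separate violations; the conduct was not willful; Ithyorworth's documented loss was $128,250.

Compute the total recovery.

$203,138

First 9 violations: 9 × $1,890 = $17,010
Remaining violations: (13 − 9) × $2,750 = $11,000
Statutory damages: $17,010 + $11,000 = $28,010
Conduct not willful: the in-lieu enhancement does not apply.
Actual plus statutory damages: $128,250 + $28,010 = $156,260
Attorney fees: 30% of $156,260 = $46,878
Total recovery: $156,260 + $46,878 = $203,138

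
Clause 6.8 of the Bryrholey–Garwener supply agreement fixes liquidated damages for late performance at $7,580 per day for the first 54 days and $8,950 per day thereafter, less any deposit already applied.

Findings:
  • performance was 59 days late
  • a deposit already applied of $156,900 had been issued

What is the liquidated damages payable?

First 54 days: 54 × $7,580 = $409,320
Remaining days: (59 − 54) × $8,950 = $44,750
Accrued per-day damages: $409,320 + $44,750 = $454,070
Less deposit already applied: $454,070 − $156,900 = $297,170

Liquidated damages: $297,170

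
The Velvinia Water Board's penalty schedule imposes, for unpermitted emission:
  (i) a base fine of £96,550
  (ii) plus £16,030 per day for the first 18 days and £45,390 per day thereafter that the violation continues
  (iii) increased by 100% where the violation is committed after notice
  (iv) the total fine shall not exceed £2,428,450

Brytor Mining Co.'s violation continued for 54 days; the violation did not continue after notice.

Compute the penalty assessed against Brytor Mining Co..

First 18 days: 18 × £16,030 = £288,540
Remaining days: (54 − 18) × £45,390 = £1,634,040
Per-day component: £288,540 + £1,634,040 = £1,922,580
Base plus per-day: £96,550 + £1,922,580 = £2,019,130
The violation did not continue after notice: no 100% increase.
Cap at £2,428,450: £2,019,130 is within the cap, no reduction.

£2,019,130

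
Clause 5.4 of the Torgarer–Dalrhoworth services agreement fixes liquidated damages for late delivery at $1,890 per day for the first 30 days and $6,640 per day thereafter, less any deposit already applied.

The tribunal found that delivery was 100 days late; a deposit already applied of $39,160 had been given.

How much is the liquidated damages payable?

First 30 days: 30 × $1,890 = $56,700
Remaining days: (100 − 30) × $6,640 = $464,800
Accrued per-day damages: $56,700 + $464,800 = $521,500
Less deposit already applied: $521,500 − $39,160 = $482,340

$482,340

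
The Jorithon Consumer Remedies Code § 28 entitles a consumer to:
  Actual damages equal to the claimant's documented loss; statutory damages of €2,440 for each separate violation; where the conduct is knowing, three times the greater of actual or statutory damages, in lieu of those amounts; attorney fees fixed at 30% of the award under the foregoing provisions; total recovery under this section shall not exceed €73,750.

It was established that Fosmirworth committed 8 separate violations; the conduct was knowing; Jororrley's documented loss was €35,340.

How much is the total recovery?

Statutory damages: 8 × €2,440 = €19,520
Greater of actual damages (€35,340) or statutory damages (€19,520): €35,340
Trebled: 3 × €35,340 = €106,020
Attorney fees: 30% of €106,020 = €31,806
Total before cap: €106,020 + €31,806 = €137,826
Cap at €73,750: €137,826 exceeds the cap → €73,750

€73,750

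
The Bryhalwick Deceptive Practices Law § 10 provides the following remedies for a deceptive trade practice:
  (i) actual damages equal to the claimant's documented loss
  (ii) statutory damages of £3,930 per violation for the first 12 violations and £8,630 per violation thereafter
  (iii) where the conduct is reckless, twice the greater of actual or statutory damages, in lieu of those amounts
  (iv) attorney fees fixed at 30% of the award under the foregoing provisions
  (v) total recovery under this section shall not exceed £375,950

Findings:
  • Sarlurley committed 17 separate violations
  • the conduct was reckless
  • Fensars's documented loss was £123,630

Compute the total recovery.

£321,438

First 12 violations: 12 × £3,930 = £47,160
Remaining violations: (17 − 12) × £8,630 = £43,150
Statutory damages: £47,160 + £43,150 = £90,310
Greater of actual damages (£123,630) or statutory damages (£90,310): £123,630
Doubled: 2 × £123,630 = £247,260
Attorney fees: 30% of £247,260 = £74,178
Total before cap: £247,260 + £74,178 = £321,438
Cap at £375,950: £321,438 is within the cap, no reduction.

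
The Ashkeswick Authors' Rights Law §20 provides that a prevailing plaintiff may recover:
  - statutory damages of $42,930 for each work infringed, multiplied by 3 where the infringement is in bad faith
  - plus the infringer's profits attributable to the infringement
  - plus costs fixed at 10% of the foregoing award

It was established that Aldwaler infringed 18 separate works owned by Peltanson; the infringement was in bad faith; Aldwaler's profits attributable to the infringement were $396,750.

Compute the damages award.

Award: $2,986,467

Statutory damages: 18 × $42,930 = $772,740
Trebled: 3 × $772,740 = $2,318,220
Combined award: $2,318,220 + $396,750 = $2,714,970
Costs: 10% of $2,714,970 = $271,497
Award plus costs: $2,714,970 + $271,497 = $2,986,467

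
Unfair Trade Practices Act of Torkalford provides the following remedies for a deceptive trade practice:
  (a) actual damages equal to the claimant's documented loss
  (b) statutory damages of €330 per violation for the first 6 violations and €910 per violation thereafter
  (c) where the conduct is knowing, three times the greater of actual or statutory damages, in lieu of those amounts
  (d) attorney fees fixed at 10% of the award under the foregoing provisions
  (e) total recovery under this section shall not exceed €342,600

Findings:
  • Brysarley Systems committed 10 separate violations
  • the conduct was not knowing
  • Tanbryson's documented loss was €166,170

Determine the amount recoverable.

€188,969

First 6 violations: 6 × €330 = €1,980
Remaining violations: (10 − 6) × €910 = €3,640
Statutory damages: €1,980 + €3,640 = €5,620
Conduct not knowing: the in-lieu enhancement does not apply.
Actual plus statutory damages: €166,170 + €5,620 = €171,790
Attorney fees: 10% of €171,790 = €17,179
Total before cap: €171,790 + €17,179 = €188,969
Cap at €342,600: €188,969 is within the cap, no reduction.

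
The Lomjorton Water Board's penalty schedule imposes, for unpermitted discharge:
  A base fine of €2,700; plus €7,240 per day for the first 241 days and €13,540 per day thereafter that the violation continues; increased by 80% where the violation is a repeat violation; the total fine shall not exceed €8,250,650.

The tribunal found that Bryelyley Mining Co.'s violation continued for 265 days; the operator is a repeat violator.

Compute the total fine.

€3,730,500

First 241 days: 241 × €7,240 = €1,744,840
Remaining days: (265 − 241) × €13,540 = €324,960
Per-day component: €1,744,840 + €324,960 = €2,069,800
Base plus per-day: €2,700 + €2,069,800 = €2,072,500
Enhancement: 80% of €2,072,500 = €1,658,000
Enhanced fine: €2,072,500 + €1,658,000 = €3,730,500
Cap at €8,250,650: €3,730,500 is within the cap, no reduction.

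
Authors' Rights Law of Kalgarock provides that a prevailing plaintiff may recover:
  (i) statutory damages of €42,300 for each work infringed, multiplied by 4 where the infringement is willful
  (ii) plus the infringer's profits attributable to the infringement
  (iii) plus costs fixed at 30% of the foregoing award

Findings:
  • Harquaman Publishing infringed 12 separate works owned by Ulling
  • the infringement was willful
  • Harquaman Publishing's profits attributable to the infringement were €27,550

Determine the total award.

Award: €2,675,335

Statutory damages: 12 × €42,300 = €507,600
Multiplied by 4: 4 × €507,600 = €2,030,400
Combined award: €2,030,400 + €27,550 = €2,057,950
Costs: 30% of €2,057,950 = €617,385
Award plus costs: €2,057,950 + €617,385 = €2,675,335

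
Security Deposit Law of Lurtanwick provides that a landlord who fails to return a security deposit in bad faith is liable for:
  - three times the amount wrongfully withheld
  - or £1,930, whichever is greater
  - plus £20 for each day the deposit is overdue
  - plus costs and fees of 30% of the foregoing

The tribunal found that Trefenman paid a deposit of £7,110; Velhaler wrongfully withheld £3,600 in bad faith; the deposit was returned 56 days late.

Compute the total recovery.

Trebled: 3 × £3,600 = £10,800
Minimum £1,930: £10,800 meets the minimum, no increase.
Late-return penalty: 56 × £20 = £1,120
Damages plus late penalty: £10,800 + £1,120 = £11,920
Costs and fees: 30% of £11,920 = £3,576
Total recovery: £11,920 + £3,576 = £15,496

£15,496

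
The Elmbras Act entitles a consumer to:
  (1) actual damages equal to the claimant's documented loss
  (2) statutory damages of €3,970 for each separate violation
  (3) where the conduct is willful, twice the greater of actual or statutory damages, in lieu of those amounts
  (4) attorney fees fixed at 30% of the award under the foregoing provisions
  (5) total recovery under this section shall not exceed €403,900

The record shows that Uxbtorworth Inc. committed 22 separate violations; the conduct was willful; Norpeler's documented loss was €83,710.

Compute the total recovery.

€227,084

Statutory damages: 22 × €3,970 = €87,340
Greater of actual damages (€83,710) or statutory damages (€87,340): €87,340
Doubled: 2 × €87,340 = €174,680
Attorney fees: 30% of €174,680 = €52,404
Total before cap: €174,680 + €52,404 = €227,084
Cap at €403,900: €227,084 is within the cap, no reduction.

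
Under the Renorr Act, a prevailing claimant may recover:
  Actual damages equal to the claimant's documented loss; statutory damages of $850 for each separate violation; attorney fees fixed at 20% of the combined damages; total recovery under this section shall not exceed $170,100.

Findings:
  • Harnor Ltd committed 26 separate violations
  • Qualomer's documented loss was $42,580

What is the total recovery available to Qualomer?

$77,616

Statutory damages: 26 × $850 = $22,100
Combined damages: $42,580 + $22,100 = $64,680
Attorney fees: 20% of $64,680 = $12,936
Total before cap: $64,680 + $12,936 = $77,616
Cap at $170,100: $77,616 is within the cap, no reduction.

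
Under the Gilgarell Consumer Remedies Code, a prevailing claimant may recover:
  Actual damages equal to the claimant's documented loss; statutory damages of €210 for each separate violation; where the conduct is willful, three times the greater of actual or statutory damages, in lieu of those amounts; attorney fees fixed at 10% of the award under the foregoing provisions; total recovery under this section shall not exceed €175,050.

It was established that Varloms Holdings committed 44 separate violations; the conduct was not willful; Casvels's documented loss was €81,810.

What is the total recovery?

€100,155

Statutory damages: 44 × €210 = €9,240
Conduct not willful: the in-lieu enhancement does not apply.
Actual plus statutory damages: €81,810 + €9,240 = €91,050
Attorney fees: 10% of €91,050 = €9,105
Total before cap: €91,050 + €9,105 = €100,155
Cap at €175,050: €100,155 is within the cap, no reduction.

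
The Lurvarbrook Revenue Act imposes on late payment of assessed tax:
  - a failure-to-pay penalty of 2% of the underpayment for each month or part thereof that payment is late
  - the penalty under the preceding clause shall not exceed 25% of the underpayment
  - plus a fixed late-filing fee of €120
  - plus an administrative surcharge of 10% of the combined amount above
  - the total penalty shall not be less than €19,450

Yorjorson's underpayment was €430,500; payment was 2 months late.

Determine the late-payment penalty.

Accrued rate: 2% × 2 = 4%, capped at 25% → 4%
Failure-to-pay penalty: 4% of €430,500 = €17,220
Penalty before surcharge: €17,220 + €120 = €17,340
Administrative surcharge: 10% of €17,340 = €1,734
Total penalty: €17,340 + €1,734 = €19,074
Minimum €19,450: €19,074 is below the minimum → €19,450

€19,450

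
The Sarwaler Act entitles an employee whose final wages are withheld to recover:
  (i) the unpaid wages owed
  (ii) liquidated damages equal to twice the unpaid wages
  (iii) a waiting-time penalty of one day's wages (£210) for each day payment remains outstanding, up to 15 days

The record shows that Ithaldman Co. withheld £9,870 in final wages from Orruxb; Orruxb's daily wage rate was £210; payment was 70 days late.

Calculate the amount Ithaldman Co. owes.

£32,760

Doubled: 2 × £9,870 = £19,740
Penalty days: min(70, 15) = 15
Waiting-time penalty: 15 × £210 = £3,150
Total award: £9,870 + £19,740 + £3,150 = £32,760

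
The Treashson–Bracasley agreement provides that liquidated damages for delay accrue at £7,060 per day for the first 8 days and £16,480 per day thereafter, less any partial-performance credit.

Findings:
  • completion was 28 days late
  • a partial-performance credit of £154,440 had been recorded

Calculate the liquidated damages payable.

£231,640

First 8 days: 8 × £7,060 = £56,480
Remaining days: (28 − 8) × £16,480 = £329,600
Accrued per-day damages: £56,480 + £329,600 = £386,080
Less partial-performance credit: £386,080 − £154,440 = £231,640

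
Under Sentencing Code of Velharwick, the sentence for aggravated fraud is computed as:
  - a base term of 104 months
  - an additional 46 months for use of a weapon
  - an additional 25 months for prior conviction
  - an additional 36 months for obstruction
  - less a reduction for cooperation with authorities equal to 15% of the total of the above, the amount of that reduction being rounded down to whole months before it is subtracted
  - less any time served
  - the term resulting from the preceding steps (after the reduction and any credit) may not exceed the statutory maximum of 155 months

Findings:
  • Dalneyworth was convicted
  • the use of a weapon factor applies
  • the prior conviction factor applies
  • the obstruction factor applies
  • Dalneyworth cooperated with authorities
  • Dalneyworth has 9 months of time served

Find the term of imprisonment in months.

155 months

Use of a weapon enhancement: +46 months
Prior conviction enhancement: +25 months
Obstruction enhancement: +36 months
Adjusted term: 104 months + 46 months + 25 months + 36 months = 211 months
Cooperation with authorities reduction: 15% of 211 months = 31 months (rounded down)
After reduction: 211 − 31 = 180 months
Less time served: 180 months − 9 months = 171 months
Cap at 155 months: 171 months exceeds the cap → 155 months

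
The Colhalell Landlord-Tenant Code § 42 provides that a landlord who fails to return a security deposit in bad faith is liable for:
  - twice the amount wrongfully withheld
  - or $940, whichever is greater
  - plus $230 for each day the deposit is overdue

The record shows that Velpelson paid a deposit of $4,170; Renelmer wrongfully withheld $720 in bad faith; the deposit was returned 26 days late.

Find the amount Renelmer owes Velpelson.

Doubled: 2 × $720 = $1,440
Minimum $940: $1,440 meets the minimum, no increase.
Late-return penalty: 26 × $230 = $5,980
Damages plus late penalty: $1,440 + $5,980 = $7,420

$7,420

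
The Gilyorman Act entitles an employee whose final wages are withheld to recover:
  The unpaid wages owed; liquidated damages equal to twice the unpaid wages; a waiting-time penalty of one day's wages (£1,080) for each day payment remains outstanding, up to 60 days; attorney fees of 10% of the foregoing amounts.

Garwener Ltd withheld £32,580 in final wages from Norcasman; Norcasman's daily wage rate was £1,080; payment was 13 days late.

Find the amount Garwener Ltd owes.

£122,958

Doubled: 2 × £32,580 = £65,160
Penalty days: min(13, 60) = 13
Waiting-time penalty: 13 × £1,080 = £14,040
Subtotal: £32,580 + £65,160 + £14,040 = £111,780
Attorney fees: 10% of £111,780 = £11,178
Total award: £111,780 + £11,178 = £122,958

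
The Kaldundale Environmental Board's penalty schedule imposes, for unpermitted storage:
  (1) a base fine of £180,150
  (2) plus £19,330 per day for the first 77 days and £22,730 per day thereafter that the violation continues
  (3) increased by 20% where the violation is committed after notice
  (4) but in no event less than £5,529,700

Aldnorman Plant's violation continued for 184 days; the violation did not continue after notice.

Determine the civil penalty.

£5,529,700

First 77 days: 77 × £19,330 = £1,488,410
Remaining days: (184 − 77) × £22,730 = £2,432,110
Per-day component: £1,488,410 + £2,432,110 = £3,920,520
Base plus per-day: £180,150 + £3,920,520 = £4,100,670
The violation did not continue after notice: no 20% increase.
Minimum £5,529,700: £4,100,670 is below the minimum → £5,529,700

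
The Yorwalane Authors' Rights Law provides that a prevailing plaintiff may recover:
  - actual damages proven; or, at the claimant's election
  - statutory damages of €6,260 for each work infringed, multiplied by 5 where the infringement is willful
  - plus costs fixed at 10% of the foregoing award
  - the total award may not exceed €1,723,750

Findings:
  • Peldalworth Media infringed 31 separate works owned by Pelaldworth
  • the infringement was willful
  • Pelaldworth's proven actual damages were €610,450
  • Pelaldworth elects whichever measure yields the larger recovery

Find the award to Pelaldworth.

Award: €1,067,330

Statutory damages: 31 × €6,260 = €194,060
Multiplied by 5: 5 × €194,060 = €970,300
Greater of actual damages (€610,450) or enhanced statutory damages (€970,300): €970,300
Costs: 10% of €970,300 = €97,030
Award plus costs: €970,300 + €97,030 = €1,067,330
Cap at €1,723,750: €1,067,330 is within the cap, no reduction.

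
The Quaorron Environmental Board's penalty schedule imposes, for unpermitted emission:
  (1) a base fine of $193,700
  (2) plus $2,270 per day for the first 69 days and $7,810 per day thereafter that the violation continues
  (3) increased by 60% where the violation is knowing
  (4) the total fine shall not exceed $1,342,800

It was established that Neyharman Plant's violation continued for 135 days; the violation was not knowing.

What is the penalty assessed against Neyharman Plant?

$865,790

First 69 days: 69 × $2,270 = $156,630
Remaining days: (135 − 69) × $7,810 = $515,460
Per-day component: $156,630 + $515,460 = $672,090
Base plus per-day: $193,700 + $672,090 = $865,790
The violation was not knowing: no 60% increase.
Cap at $1,342,800: $865,790 is within the cap, no reduction.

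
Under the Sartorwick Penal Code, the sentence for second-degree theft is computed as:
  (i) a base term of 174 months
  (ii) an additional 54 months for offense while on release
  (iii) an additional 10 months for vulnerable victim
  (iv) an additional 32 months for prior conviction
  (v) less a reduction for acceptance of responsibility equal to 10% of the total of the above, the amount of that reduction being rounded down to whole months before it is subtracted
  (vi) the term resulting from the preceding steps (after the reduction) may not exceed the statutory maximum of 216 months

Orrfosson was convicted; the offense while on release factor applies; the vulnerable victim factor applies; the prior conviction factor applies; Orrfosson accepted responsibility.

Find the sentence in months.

Offense while on release enhancement: +54 months
Vulnerable victim enhancement: +10 months
Prior conviction enhancement: +32 months
Adjusted term: 174 months + 54 months + 10 months + 32 months = 270 months
Acceptance of responsibility reduction: 10% of 270 months = 27 months (rounded down)
After reduction: 270 − 27 = 243 months
Cap at 216 months: 243 months exceeds the cap → 216 months

216 months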